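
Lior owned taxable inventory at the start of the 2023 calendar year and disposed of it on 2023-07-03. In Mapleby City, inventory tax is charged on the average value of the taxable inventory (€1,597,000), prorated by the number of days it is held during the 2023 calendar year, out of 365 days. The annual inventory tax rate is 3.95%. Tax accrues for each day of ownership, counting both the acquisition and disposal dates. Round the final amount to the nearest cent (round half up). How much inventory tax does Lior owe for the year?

€31,799.99

Days held (2023-01-01 to 2023-07-03): 184 out of 365
Tax = €1,597,000 × 3.95% × 184/365 = €31,799.9890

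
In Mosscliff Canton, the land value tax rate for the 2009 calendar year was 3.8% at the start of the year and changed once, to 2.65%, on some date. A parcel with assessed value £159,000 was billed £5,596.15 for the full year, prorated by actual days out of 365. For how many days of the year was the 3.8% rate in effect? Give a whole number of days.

Let d = days at the first rate; then 365 − d days at the second rate.
£159,000 × [3.8%·d + 2.65%·(365−d)] / 365 = £5,596.15
Solving gives d = 276, so the new rate took effect on 4 October 2009.

276 days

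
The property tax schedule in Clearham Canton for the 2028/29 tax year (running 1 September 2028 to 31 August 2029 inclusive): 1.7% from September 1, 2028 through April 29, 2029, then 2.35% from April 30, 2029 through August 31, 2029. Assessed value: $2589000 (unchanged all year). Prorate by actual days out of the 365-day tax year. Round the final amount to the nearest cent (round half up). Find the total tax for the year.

$49730.08

September 1, 2028 – April 29, 2029: 241 days at 1.7% → $2589000 × 1.7% × 241/365 = $29060.6384
April 30 – August 31, 2029: 124 days at 2.35% → $2589000 × 2.35% × 124/365 = $20669.4411
Total = $49730.0795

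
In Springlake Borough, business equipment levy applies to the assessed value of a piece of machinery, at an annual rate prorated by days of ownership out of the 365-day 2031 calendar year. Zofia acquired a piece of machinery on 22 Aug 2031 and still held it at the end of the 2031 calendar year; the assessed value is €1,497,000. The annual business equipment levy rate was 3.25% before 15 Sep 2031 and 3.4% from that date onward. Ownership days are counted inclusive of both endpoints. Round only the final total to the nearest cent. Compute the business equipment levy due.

€18,259.30

22 Aug – 14 Sep 2031: 24 days at 3.25% → €1,497,000 × 3.25% × 24/365 = €3,199.0685
15 Sep – 31 Dec 2031: 108 days at 3.4% → €1,497,000 × 3.4% × 108/365 = €15,060.2301
Total = €18,259.2986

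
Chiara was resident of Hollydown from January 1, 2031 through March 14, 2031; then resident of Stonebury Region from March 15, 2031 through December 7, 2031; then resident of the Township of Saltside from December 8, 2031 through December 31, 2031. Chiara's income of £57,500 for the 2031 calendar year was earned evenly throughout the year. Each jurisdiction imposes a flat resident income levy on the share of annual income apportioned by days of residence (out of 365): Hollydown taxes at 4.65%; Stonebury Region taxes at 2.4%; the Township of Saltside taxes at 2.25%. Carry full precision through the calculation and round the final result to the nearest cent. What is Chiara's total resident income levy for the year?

Hollydown, January 1 – March 14, 2031: 73 days → £57,500 × 4.65% × 73/365 = £534.7500
Stonebury Region, March 15 – December 7, 2031: 268 days → £57,500 × 2.4% × 268/365 = £1,013.2603
The Township of Saltside, December 8 – December 31, 2031: 24 days → £57,500 × 2.25% × 24/365 = £85.0685
Total = £1,633.0788

£1,633.08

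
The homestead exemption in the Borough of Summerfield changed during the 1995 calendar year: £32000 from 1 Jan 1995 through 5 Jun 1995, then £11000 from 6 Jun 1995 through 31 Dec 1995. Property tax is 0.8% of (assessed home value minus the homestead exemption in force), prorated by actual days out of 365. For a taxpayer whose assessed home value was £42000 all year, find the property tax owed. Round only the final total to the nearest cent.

1 Jan – 5 Jun 1995: 156 days, exemption £32000 → (£42000 − £32000) × 0.8% × 156/365 = £34.1918
6 Jun – 31 Dec 1995: 209 days, exemption £11000 → (£42000 − £11000) × 0.8% × 209/365 = £142.0055
Total = £176.1973

£176.20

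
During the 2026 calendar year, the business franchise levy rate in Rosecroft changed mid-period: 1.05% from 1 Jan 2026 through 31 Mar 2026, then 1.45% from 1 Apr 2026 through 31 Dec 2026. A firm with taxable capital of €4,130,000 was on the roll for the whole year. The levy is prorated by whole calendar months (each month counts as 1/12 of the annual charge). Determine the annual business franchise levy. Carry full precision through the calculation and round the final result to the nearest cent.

1 Jan – 31 Mar 2026: 3 months at 1.05% → €4,130,000 × 1.05% × 3/12 = €10,841.2500
1 Apr – 31 Dec 2026: 9 months at 1.45% → €4,130,000 × 1.45% × 9/12 = €44,913.7500
Total = €55,755.0000

€55,755.00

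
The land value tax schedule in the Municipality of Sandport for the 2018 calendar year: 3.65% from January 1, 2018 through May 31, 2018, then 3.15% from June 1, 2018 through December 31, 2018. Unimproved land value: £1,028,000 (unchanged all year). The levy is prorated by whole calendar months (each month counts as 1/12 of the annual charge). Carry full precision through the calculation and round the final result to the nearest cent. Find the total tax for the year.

January 1 – May 31, 2018: 5 months at 3.65% → £1,028,000 × 3.65% × 5/12 = £15,634.1667
June 1 – December 31, 2018: 7 months at 3.15% → £1,028,000 × 3.15% × 7/12 = £18,889.5000
Total = £34,523.6667

£34,523.67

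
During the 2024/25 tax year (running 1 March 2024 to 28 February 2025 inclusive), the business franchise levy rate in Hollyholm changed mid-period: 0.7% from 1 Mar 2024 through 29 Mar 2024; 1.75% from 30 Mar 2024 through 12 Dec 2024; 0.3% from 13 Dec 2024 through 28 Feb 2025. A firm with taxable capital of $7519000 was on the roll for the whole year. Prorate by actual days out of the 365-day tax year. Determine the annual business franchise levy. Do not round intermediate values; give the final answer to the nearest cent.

1 Mar – 29 Mar 2024: 29 days at 0.7% → $7519000 × 0.7% × 29/365 = $4181.8000
30 Mar – 12 Dec 2024: 258 days at 1.75% → $7519000 × 1.75% × 258/365 = $93009.0000
13 Dec 2024 – 28 Feb 2025: 78 days at 0.3% → $7519000 × 0.3% × 78/365 = $4820.4000
Total = $102011.2000

$102011.20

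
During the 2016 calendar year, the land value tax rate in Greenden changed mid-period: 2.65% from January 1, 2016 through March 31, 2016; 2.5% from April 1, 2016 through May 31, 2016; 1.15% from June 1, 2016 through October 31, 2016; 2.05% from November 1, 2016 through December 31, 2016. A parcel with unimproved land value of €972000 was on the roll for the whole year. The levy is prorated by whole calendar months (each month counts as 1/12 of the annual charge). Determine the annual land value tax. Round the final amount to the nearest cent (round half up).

January 1 – March 31, 2016: 3 months at 2.65% → €972000 × 2.65% × 3/12 = €6439.5000
April 1 – May 31, 2016: 2 months at 2.5% → €972000 × 2.5% × 2/12 = €4050.0000
June 1 – October 31, 2016: 5 months at 1.15% → €972000 × 1.15% × 5/12 = €4657.5000
November 1 – December 31, 2016: 2 months at 2.05% → €972000 × 2.05% × 2/12 = €3321.0000
Total = €18468.0000

€18468.00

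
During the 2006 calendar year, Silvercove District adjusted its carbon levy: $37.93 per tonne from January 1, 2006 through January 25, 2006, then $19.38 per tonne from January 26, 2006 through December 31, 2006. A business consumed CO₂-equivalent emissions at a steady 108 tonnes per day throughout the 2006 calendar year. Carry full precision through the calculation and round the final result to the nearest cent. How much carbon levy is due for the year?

$814,044.60

January 1 – January 25, 2006: 25 days × 108 tonnes/day = 2,700 tonnes at $37.93/tonne → $102,411.00
January 26 – December 31, 2006: 340 days × 108 tonnes/day = 36,720 tonnes at $19.38/tonne → $711,633.60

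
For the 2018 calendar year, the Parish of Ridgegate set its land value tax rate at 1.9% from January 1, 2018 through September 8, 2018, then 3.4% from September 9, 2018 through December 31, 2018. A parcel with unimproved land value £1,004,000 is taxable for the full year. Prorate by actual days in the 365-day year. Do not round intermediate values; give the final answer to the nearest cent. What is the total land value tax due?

£23,779.67

January 1 – September 8, 2018: 251 days at 1.9% → £1,004,000 × 1.9% × 251/365 = £13,118.0164
September 9 – December 31, 2018: 114 days at 3.4% → £1,004,000 × 3.4% × 114/365 = £10,661.6548
Total = £23,779.6712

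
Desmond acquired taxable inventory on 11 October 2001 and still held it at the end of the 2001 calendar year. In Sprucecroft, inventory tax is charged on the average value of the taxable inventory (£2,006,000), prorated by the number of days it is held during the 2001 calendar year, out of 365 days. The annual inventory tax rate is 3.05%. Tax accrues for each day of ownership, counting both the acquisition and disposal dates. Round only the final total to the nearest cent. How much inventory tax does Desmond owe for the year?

£13,745.22

Days held (11 October – 31 December 2001): 82 out of 365
Tax = £2,006,000 × 3.05% × 82/365 = £13,745.2219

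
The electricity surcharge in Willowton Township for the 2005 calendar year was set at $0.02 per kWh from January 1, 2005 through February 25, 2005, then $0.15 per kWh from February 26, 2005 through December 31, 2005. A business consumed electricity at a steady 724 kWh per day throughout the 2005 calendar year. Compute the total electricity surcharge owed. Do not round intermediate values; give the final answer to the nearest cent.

January 1 – February 25, 2005: 56 days × 724 kWh/day = 40,544 kWh at $0.02/kWh → $810.88
February 26 – December 31, 2005: 309 days × 724 kWh/day = 223,716 kWh at $0.15/kWh → $33,557.40

$34,368.28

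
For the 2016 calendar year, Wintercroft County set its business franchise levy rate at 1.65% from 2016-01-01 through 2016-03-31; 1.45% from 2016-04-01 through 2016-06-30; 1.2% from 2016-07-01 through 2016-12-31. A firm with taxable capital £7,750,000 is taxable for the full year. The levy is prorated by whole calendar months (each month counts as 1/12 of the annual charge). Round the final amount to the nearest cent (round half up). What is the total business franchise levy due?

£106,562.50

2016-01-01 to 2016-03-31: 3 months at 1.65% → £7,750,000 × 1.65% × 3/12 = £31,968.7500
2016-04-01 to 2016-06-30: 3 months at 1.45% → £7,750,000 × 1.45% × 3/12 = £28,093.7500
2016-07-01 to 2016-12-31: 6 months at 1.2% → £7,750,000 × 1.2% × 6/12 = £46,500.0000
Total = £106,562.5000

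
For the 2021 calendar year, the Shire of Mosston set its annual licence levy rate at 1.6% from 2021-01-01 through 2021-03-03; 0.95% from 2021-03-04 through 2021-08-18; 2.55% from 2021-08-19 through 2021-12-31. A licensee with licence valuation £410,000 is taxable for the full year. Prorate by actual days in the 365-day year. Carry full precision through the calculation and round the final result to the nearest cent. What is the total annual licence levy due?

£6,773.99

2021-01-01 to 2021-03-03: 62 days at 1.6% → £410,000 × 1.6% × 62/365 = £1,114.3014
2021-03-04 to 2021-08-18: 168 days at 0.95% → £410,000 × 0.95% × 168/365 = £1,792.7671
2021-08-19 to 2021-12-31: 135 days at 2.55% → £410,000 × 2.55% × 135/365 = £3,866.9178
Total = £6,773.9863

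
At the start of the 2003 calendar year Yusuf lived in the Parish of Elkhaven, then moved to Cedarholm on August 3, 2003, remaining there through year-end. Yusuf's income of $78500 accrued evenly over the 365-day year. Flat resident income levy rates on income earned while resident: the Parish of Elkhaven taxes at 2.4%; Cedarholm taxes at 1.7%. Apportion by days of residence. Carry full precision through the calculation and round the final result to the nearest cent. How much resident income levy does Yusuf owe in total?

The Parish of Elkhaven, January 1 – August 2, 2003: 214 days → $78500 × 2.4% × 214/365 = $1104.5918
Cedarholm, August 3 – December 31, 2003: 151 days → $78500 × 1.7% × 151/365 = $552.0808
Total = $1656.6726

$1656.67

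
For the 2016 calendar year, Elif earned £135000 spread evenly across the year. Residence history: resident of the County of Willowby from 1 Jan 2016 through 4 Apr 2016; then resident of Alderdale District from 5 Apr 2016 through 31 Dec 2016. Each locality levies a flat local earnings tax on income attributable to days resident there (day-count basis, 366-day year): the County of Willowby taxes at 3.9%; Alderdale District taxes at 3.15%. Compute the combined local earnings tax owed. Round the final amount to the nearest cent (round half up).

The County of Willowby, 1 Jan – 4 Apr 2016: 95 days → £135000 × 3.9% × 95/366 = £1366.5984
Alderdale District, 5 Apr – 31 Dec 2016: 271 days → £135000 × 3.15% × 271/366 = £3148.7090
Total = £4515.3074

£4515.31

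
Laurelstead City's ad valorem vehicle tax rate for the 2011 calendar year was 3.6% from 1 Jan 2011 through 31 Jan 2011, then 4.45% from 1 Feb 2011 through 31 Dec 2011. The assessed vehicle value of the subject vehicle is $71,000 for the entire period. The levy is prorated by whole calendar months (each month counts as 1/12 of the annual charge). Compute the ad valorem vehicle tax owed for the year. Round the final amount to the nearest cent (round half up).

1 Jan – 31 Jan 2011: 1 month at 3.6% → $71,000 × 3.6% × 1/12 = $213.0000
1 Feb – 31 Dec 2011: 11 months at 4.45% → $71,000 × 4.45% × 11/12 = $2,896.2083
Total = $3,109.2083

$3,109.21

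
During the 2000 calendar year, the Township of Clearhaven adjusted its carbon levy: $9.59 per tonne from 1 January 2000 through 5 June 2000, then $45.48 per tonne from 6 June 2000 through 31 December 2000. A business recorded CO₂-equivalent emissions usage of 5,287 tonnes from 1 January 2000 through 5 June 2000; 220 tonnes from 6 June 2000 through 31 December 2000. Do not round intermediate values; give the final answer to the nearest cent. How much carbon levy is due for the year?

1 January – 5 June 2000: 5,287 tonnes at $9.59/tonne → $50,702.33
6 June – 31 December 2000: 220 tonnes at $45.48/tonne → $10,005.60

$60,707.93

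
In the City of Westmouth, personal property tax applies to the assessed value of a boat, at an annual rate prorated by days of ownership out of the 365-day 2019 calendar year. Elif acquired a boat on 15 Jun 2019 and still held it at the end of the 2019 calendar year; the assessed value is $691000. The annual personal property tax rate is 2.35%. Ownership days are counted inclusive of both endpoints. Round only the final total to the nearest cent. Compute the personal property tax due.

$8897.81

Days held (15 Jun – 31 Dec 2019): 200 out of 365
Tax = $691000 × 2.35% × 200/365 = $8897.8082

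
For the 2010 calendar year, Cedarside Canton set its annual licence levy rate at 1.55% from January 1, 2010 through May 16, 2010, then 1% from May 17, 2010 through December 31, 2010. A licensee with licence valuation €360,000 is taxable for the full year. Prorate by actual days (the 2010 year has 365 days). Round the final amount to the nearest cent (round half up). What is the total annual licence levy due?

January 1 – May 16, 2010: 136 days at 1.55% → €360,000 × 1.55% × 136/365 = €2,079.1233
May 17 – December 31, 2010: 229 days at 1% → €360,000 × 1% × 229/365 = €2,258.6301
Total = €4,337.7534

€4,337.75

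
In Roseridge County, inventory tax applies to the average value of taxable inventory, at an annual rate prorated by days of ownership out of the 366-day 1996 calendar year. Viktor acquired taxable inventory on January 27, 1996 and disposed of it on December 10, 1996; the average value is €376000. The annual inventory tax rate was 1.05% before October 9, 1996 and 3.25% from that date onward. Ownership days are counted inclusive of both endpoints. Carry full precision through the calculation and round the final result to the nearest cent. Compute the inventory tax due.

January 27 – October 8, 1996: 256 days at 1.05% → €376000 × 1.05% × 256/366 = €2761.4426
October 9 – December 10, 1996: 63 days at 3.25% → €376000 × 3.25% × 63/366 = €2103.4426
Total = €4864.8852

€4864.89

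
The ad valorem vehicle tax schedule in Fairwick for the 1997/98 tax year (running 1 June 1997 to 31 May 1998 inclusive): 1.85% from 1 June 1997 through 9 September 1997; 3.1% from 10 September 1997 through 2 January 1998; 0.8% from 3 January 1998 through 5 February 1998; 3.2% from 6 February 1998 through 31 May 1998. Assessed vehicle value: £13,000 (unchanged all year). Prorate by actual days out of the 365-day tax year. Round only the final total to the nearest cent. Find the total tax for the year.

£334.28

1 June – 9 September 1997: 101 days at 1.85% → £13,000 × 1.85% × 101/365 = £66.5493
10 September 1997 – 2 January 1998: 115 days at 3.1% → £13,000 × 3.1% × 115/365 = £126.9726
3 January – 5 February 1998: 34 days at 0.8% → £13,000 × 0.8% × 34/365 = £9.6877
6 February – 31 May 1998: 115 days at 3.2% → £13,000 × 3.2% × 115/365 = £131.0685
Total = £334.2781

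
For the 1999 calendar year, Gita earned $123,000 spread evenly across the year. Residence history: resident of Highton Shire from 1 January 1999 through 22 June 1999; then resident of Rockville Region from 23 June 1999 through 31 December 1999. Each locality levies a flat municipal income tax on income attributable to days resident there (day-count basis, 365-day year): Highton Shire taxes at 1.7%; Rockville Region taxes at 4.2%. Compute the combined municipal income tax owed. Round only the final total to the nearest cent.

$3,708.53

Highton Shire, 1 January – 22 June 1999: 173 days → $123,000 × 1.7% × 173/365 = $991.0767
Rockville Region, 23 June – 31 December 1999: 192 days → $123,000 × 4.2% × 192/365 = $2,717.4575
Total = $3,708.5342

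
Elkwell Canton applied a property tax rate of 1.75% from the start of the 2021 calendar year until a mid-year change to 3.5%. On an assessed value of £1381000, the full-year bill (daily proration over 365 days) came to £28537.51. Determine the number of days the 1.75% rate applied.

Let d = days at the first rate; then 365 − d days at the second rate.
£1381000 × [1.75%·d + 3.5%·(365−d)] / 365 = £28537.51
Solving gives d = 299, so the new rate took effect on 27 October 2021.

299 days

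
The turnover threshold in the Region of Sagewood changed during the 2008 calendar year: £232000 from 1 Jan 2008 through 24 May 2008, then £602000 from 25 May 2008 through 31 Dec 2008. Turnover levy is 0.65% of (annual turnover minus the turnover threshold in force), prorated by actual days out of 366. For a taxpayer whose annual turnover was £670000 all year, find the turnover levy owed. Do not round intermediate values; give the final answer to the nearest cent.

£1394.80

1 Jan – 24 May 2008: 145 days, exemption £232000 → (£670000 − £232000) × 0.65% × 145/366 = £1127.9098
25 May – 31 Dec 2008: 221 days, exemption £602000 → (£670000 − £602000) × 0.65% × 221/366 = £266.8907
Total = £1394.8005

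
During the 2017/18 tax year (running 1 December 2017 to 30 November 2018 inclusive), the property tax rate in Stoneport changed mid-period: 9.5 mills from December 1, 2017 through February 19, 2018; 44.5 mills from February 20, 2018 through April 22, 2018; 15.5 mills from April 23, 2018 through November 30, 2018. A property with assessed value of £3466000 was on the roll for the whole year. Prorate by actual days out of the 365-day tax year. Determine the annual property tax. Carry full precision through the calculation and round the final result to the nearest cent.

December 1, 2017 – February 19, 2018: 81 days at 9.5 mills → £3466000 × 0.95% × 81/365 = £7307.0877
February 20 – April 22, 2018: 62 days at 44.5 mills → £3466000 × 4.45% × 62/365 = £26199.1616
April 23 – November 30, 2018: 222 days at 15.5 mills → £3466000 × 1.55% × 222/365 = £32675.3589
Total = £66181.6082

£66181.61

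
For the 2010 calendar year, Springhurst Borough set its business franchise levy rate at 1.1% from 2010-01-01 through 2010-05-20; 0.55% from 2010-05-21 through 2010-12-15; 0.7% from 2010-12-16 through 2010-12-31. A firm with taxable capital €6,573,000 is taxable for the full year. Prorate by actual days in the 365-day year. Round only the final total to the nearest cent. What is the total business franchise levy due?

€50,450.03

2010-01-01 to 2010-05-20: 140 days at 1.1% → €6,573,000 × 1.1% × 140/365 = €27,732.6575
2010-05-21 to 2010-12-15: 209 days at 0.55% → €6,573,000 × 0.55% × 209/365 = €20,700.4479
2010-12-16 to 2010-12-31: 16 days at 0.7% → €6,573,000 × 0.7% × 16/365 = €2,016.9205
Total = €50,450.0260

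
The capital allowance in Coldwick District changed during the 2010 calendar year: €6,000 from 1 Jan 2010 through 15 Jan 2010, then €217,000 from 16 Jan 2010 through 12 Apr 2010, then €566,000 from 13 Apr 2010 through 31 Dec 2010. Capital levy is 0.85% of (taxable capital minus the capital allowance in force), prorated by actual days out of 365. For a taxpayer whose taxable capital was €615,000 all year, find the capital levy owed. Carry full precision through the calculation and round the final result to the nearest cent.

1 Jan – 15 Jan 2010: 15 days, exemption €6,000 → (€615,000 − €6,000) × 0.85% × 15/365 = €212.7329
16 Jan – 12 Apr 2010: 87 days, exemption €217,000 → (€615,000 − €217,000) × 0.85% × 87/365 = €806.3589
13 Apr – 31 Dec 2010: 263 days, exemption €566,000 → (€615,000 − €566,000) × 0.85% × 263/365 = €300.1082
Total = €1,319.2000

€1,319.20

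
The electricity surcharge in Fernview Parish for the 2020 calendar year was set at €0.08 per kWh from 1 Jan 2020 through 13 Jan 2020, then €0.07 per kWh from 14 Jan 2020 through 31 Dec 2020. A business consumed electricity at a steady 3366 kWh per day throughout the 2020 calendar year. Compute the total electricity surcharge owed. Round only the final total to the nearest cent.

€86,674.50

1 Jan – 13 Jan 2020: 13 days × 3366 kWh/day = 43,758 kWh at €0.08/kWh → €3,500.64
14 Jan – 31 Dec 2020: 353 days × 3366 kWh/day = 1,188,198 kWh at €0.07/kWh → €83,173.86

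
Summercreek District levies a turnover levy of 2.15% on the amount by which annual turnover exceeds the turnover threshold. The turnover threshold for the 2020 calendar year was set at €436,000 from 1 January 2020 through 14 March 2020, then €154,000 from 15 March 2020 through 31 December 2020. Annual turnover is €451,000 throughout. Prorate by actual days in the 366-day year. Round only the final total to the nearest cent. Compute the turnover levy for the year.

€5,159.65

1 January – 14 March 2020: 74 days, exemption €436,000 → (€451,000 − €436,000) × 2.15% × 74/366 = €65.2049
15 March – 31 December 2020: 292 days, exemption €154,000 → (€451,000 − €154,000) × 2.15% × 292/366 = €5,094.4426
Total = €5,159.6475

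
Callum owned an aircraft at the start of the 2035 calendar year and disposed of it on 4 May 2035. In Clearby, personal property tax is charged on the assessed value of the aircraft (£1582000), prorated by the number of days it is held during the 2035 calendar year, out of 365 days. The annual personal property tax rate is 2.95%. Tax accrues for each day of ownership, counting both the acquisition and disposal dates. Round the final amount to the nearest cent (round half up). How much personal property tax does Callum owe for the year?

Days held (1 January – 4 May 2035): 124 out of 365
Tax = £1582000 × 2.95% × 124/365 = £15854.6740

£15854.67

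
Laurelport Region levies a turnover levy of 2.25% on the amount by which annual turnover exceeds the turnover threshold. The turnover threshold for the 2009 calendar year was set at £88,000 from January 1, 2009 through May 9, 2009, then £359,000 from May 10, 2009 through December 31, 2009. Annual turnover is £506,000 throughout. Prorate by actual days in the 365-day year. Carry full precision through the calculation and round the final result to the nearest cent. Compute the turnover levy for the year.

January 1 – May 9, 2009: 129 days, exemption £88,000 → (£506,000 − £88,000) × 2.25% × 129/365 = £3,323.9589
May 10 – December 31, 2009: 236 days, exemption £359,000 → (£506,000 − £359,000) × 2.25% × 236/365 = £2,138.5479
Total = £5,462.5068

£5,462.51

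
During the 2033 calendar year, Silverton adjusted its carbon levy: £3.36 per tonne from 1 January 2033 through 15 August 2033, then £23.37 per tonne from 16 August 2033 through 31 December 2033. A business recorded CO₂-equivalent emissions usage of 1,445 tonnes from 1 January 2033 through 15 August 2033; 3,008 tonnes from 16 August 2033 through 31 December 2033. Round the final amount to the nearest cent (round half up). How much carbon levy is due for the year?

£75152.16

1 January – 15 August 2033: 1,445 tonnes at £3.36/tonne → £4855.20
16 August – 31 December 2033: 3,008 tonnes at £23.37/tonne → £70296.96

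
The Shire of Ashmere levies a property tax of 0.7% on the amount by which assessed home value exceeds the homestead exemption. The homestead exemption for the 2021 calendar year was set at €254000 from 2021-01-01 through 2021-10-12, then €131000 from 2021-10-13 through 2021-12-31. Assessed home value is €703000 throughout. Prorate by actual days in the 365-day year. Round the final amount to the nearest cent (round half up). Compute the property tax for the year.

2021-01-01 to 2021-10-12: 285 days, exemption €254000 → (€703000 − €254000) × 0.7% × 285/365 = €2454.1233
2021-10-13 to 2021-12-31: 80 days, exemption €131000 → (€703000 − €131000) × 0.7% × 80/365 = €877.5890
Total = €3331.7123

€3331.71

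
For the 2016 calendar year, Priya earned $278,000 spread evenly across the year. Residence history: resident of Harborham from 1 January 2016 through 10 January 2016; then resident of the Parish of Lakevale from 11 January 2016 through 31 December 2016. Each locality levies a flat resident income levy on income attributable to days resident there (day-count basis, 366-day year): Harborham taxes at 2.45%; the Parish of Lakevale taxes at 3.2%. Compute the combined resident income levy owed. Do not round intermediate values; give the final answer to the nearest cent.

$8,839.03

Harborham, 1 January – 10 January 2016: 10 days → $278,000 × 2.45% × 10/366 = $186.0929
The Parish of Lakevale, 11 January – 31 December 2016: 356 days → $278,000 × 3.2% × 356/366 = $8,652.9399
Total = $8,839.0328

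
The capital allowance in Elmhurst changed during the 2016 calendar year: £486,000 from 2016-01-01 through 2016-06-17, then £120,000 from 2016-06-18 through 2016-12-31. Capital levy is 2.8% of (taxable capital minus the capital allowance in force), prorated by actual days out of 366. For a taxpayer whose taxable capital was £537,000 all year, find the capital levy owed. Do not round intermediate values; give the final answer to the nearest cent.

2016-01-01 to 2016-06-17: 169 days, exemption £486,000 → (£537,000 − £486,000) × 2.8% × 169/366 = £659.3770
2016-06-18 to 2016-12-31: 197 days, exemption £120,000 → (£537,000 − £120,000) × 2.8% × 197/366 = £6,284.6230
Total = £6,944.0000

£6,944.00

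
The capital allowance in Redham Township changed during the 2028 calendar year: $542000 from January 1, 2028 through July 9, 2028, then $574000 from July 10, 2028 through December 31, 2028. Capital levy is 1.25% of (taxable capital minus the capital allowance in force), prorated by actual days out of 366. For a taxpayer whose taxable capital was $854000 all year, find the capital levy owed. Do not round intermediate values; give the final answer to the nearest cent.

$3708.74

January 1 – July 9, 2028: 191 days, exemption $542000 → ($854000 − $542000) × 1.25% × 191/366 = $2035.2459
July 10 – December 31, 2028: 175 days, exemption $574000 → ($854000 − $574000) × 1.25% × 175/366 = $1673.4973
Total = $3708.7432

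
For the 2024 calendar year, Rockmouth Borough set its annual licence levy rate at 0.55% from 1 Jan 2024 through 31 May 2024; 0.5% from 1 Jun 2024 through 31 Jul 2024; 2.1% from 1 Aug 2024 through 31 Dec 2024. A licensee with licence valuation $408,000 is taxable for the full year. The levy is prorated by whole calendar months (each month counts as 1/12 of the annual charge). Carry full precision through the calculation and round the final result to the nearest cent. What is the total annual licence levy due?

$4,845.00

1 Jan – 31 May 2024: 5 months at 0.55% → $408,000 × 0.55% × 5/12 = $935.0000
1 Jun – 31 Jul 2024: 2 months at 0.5% → $408,000 × 0.5% × 2/12 = $340.0000
1 Aug – 31 Dec 2024: 5 months at 2.1% → $408,000 × 2.1% × 5/12 = $3,570.0000
Total = $4,845.0000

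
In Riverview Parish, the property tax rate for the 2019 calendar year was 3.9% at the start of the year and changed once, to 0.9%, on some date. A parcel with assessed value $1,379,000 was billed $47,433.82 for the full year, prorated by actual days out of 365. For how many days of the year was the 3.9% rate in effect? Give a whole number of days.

309 days

Let d = days at the first rate; then 365 − d days at the second rate.
$1,379,000 × [3.9%·d + 0.9%·(365−d)] / 365 = $47,433.82
Solving gives d = 309, so the new rate took effect on November 6, 2019.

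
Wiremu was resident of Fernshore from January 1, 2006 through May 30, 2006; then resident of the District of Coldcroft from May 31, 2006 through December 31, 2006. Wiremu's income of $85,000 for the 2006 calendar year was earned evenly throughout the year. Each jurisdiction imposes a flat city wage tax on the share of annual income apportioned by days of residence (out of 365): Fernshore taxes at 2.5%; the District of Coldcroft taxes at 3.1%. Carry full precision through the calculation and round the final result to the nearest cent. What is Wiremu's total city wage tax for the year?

$2,425.41

Fernshore, January 1 – May 30, 2006: 150 days → $85,000 × 2.5% × 150/365 = $873.2877
The District of Coldcroft, May 31 – December 31, 2006: 215 days → $85,000 × 3.1% × 215/365 = $1,552.1233
Total = $2,425.4110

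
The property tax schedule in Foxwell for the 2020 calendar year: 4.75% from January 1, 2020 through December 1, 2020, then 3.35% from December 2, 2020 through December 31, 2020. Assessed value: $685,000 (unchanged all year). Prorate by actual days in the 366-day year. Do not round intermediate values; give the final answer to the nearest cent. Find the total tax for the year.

January 1 – December 1, 2020: 336 days at 4.75% → $685,000 × 4.75% × 336/366 = $29,870.4918
December 2 – December 31, 2020: 30 days at 3.35% → $685,000 × 3.35% × 30/366 = $1,880.9426
Total = $31,751.4344

$31,751.43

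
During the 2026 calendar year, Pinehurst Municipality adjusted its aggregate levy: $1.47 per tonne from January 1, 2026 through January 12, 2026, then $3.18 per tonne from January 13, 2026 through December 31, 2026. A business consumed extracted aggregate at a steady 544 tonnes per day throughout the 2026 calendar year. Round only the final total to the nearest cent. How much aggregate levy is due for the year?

January 1 – January 12, 2026: 12 days × 544 tonnes/day = 6,528 tonnes at $1.47/tonne → $9,596.16
January 13 – December 31, 2026: 353 days × 544 tonnes/day = 192,032 tonnes at $3.18/tonne → $610,661.76

$620,257.92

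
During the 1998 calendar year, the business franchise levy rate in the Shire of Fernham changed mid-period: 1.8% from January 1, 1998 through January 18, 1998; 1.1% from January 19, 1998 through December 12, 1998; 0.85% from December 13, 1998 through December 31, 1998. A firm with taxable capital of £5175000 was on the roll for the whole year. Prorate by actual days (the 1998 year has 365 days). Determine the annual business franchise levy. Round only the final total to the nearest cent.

£58037.98

January 1 – January 18, 1998: 18 days at 1.8% → £5175000 × 1.8% × 18/365 = £4593.6986
January 19 – December 12, 1998: 328 days at 1.1% → £5175000 × 1.1% × 328/365 = £51154.5205
December 13 – December 31, 1998: 19 days at 0.85% → £5175000 × 0.85% × 19/365 = £2289.7603
Total = £58037.9795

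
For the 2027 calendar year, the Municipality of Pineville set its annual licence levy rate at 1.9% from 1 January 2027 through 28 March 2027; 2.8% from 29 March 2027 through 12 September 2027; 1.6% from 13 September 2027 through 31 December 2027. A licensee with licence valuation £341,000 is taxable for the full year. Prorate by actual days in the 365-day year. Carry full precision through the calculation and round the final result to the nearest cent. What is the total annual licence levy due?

£7,583.28

1 January – 28 March 2027: 87 days at 1.9% → £341,000 × 1.9% × 87/365 = £1,544.3096
29 March – 12 September 2027: 168 days at 2.8% → £341,000 × 2.8% × 168/365 = £4,394.6959
13 September – 31 December 2027: 110 days at 1.6% → £341,000 × 1.6% × 110/365 = £1,644.2740
Total = £7,583.2795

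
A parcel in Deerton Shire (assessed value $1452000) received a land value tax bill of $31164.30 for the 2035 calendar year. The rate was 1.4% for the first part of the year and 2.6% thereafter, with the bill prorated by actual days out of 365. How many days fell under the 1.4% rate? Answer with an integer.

138 days

Let d = days at the first rate; then 365 − d days at the second rate.
$1452000 × [1.4%·d + 2.6%·(365−d)] / 365 = $31164.30
Solving gives d = 138, so the new rate took effect on 19 May 2035.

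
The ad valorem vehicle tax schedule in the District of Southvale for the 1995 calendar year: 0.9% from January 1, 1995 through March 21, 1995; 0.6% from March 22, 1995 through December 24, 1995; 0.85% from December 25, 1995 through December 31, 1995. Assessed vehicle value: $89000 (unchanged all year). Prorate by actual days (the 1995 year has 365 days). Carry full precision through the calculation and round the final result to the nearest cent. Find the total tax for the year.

January 1 – March 21, 1995: 80 days at 0.9% → $89000 × 0.9% × 80/365 = $175.5616
March 22 – December 24, 1995: 278 days at 0.6% → $89000 × 0.6% × 278/365 = $406.7178
December 25 – December 31, 1995: 7 days at 0.85% → $89000 × 0.85% × 7/365 = $14.5082
Total = $596.7877

$596.79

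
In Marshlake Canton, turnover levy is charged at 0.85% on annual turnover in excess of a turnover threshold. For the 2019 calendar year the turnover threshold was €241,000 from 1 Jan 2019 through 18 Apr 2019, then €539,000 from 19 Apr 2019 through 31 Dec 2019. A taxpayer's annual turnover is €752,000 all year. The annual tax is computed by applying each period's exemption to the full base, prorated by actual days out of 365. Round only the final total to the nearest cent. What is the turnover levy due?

€2,559.99

1 Jan – 18 Apr 2019: 108 days, exemption €241,000 → (€752,000 − €241,000) × 0.85% × 108/365 = €1,285.2000
19 Apr – 31 Dec 2019: 257 days, exemption €539,000 → (€752,000 − €539,000) × 0.85% × 257/365 = €1,274.7904
Total = €2,559.9904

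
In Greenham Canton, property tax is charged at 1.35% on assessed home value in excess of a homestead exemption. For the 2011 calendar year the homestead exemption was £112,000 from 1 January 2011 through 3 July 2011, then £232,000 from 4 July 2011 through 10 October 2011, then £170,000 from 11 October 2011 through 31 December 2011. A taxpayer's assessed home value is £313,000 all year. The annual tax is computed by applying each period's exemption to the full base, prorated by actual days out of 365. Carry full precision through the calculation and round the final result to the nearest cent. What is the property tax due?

1 January – 3 July 2011: 184 days, exemption £112,000 → (£313,000 − £112,000) × 1.35% × 184/365 = £1,367.9014
4 July – 10 October 2011: 99 days, exemption £232,000 → (£313,000 − £232,000) × 1.35% × 99/365 = £296.5932
11 October – 31 December 2011: 82 days, exemption £170,000 → (£313,000 − £170,000) × 1.35% × 82/365 = £433.7014
Total = £2,098.1959

£2,098.20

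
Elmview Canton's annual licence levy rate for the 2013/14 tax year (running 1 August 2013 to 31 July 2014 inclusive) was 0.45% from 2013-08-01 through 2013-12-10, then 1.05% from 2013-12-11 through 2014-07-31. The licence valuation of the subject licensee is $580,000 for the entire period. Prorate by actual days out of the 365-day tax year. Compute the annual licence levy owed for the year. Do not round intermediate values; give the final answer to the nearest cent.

2013-08-01 to 2013-12-10: 132 days at 0.45% → $580,000 × 0.45% × 132/365 = $943.8904
2013-12-11 to 2014-07-31: 233 days at 1.05% → $580,000 × 1.05% × 233/365 = $3,887.5890
Total = $4,831.4795

$4,831.48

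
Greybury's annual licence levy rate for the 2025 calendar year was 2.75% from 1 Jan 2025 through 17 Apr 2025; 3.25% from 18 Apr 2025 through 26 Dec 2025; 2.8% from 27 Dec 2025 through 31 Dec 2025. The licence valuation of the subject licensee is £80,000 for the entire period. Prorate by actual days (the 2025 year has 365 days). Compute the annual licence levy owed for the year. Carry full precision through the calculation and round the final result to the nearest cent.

1 Jan – 17 Apr 2025: 107 days at 2.75% → £80,000 × 2.75% × 107/365 = £644.9315
18 Apr – 26 Dec 2025: 253 days at 3.25% → £80,000 × 3.25% × 253/365 = £1,802.1918
27 Dec – 31 Dec 2025: 5 days at 2.8% → £80,000 × 2.8% × 5/365 = £30.6849
Total = £2,477.8082

£2,477.81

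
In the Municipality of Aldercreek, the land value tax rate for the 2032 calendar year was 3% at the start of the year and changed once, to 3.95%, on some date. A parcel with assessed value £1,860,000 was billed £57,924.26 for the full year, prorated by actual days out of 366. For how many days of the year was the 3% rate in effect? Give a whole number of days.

322 days

Let d = days at the first rate; then 366 − d days at the second rate.
£1,860,000 × [3%·d + 3.95%·(366−d)] / 366 = £57,924.26
Solving gives d = 322, so the new rate took effect on 18 Nov 2032.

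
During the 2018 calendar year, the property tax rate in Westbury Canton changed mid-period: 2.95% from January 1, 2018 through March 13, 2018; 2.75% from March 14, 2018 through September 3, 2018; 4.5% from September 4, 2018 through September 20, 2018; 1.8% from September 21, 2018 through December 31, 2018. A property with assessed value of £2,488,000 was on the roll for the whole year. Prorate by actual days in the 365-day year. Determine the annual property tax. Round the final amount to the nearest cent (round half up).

£64,824.33

January 1 – March 13, 2018: 72 days at 2.95% → £2,488,000 × 2.95% × 72/365 = £14,478.1151
March 14 – September 3, 2018: 174 days at 2.75% → £2,488,000 × 2.75% × 174/365 = £32,616.6575
September 4 – September 20, 2018: 17 days at 4.5% → £2,488,000 × 4.5% × 17/365 = £5,214.5753
September 21 – December 31, 2018: 102 days at 1.8% → £2,488,000 × 1.8% × 102/365 = £12,514.9808
Total = £64,824.3288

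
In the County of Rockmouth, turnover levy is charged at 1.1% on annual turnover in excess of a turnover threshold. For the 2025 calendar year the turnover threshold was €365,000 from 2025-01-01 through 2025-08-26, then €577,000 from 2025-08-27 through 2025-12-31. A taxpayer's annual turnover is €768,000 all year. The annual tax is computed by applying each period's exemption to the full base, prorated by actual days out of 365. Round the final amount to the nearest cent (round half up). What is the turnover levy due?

€3,621.59

2025-01-01 to 2025-08-26: 238 days, exemption €365,000 → (€768,000 − €365,000) × 1.1% × 238/365 = €2,890.5589
2025-08-27 to 2025-12-31: 127 days, exemption €577,000 → (€768,000 − €577,000) × 1.1% × 127/365 = €731.0329
Total = €3,621.5918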